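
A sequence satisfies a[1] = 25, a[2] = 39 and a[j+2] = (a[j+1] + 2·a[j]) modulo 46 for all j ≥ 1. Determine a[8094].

a[1] = 25; a[2] = 39; a[3] = 43; a[4] = 29; a[5] = 23; a[6] = 35; a[7] = 35; a[8] = 13; a[9] = 37; a[10] = 17; a[11] = 45; a[12] = 33; a[13] = 31; a[14] = 5; a[15] = 21; a[16] = 31; a[17] = 27; a[18] = 43; a[19] = 5; a[20] = 45; a[21] = 9; a[22] = 7; a[23] = 25; a[24] = 39.
Since (a[23], a[24]) = (a[1], a[2]) = (25, 39) (two consecutive terms determine the rest), the sequence is periodic with period 22.
So a[8094] = a[1 + ((8094-1) mod 22)] = a[20] = 45.

45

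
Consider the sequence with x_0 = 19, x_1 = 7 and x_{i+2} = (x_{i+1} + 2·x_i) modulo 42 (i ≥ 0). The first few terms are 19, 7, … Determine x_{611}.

Listing terms: x_0 = 19; x_1 = 7; x_2 = 3; x_3 = 17; x_4 = 23; x_5 = 15; x_6 = 19; x_7 = 7.
The sequence repeats with period 6.
So x_{611} = x_{0 + ((611-0) mod 6)} = x_5 = 15.

15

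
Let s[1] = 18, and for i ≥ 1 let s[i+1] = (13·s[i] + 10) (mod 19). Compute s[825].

11

We have s[1] = 18,  s[2] = 16,  s[3] = 9,  s[4] = 13,  s[5] = 8,  s[6] = 0,  s[7] = 10,  s[8] = 7,  s[9] = 6,  s[10] = 12,  s[11] = 14,  s[12] = 2,  s[13] = 17,  s[14] = 3,  s[15] = 11,  s[16] = 1,  s[17] = 4,  s[18] = 5,  s[19] = 18.
The sequence repeats with period 18.
(825 - 1) mod 18 = 14, so s[825] = s[15] = 11.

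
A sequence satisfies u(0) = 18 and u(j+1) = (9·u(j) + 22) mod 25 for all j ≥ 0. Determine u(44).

Computing terms: u(0) = 18, u(1) = 9, u(2) = 3, u(3) = 24, u(4) = 13, u(5) = 14, u(6) = 23, u(7) = 4, u(8) = 8, u(9) = 19, u(10) = 18.
The sequence repeats with period 10.
(44 - 0) mod 10 = 4, so u(44) = u(4) = 13.

13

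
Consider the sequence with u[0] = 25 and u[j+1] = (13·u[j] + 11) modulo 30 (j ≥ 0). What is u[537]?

Computing terms: u[0] = 25,  u[1] = 6,  u[2] = 29,  u[3] = 28,  u[4] = 15,  u[5] = 26,  u[6] = 19,  u[7] = 18,  u[8] = 5,  u[9] = 16,  u[10] = 9,  u[11] = 8,  u[12] = 25.
Since u[12] = u[0] = 25, the sequence is periodic with period 12.
So u[537] = u[0 + ((537-0) mod 12)] = u[9] = 16.

16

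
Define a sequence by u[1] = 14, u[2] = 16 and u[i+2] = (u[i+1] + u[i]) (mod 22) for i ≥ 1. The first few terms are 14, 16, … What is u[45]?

10

Computing terms: u[1] = 14, u[2] = 16, u[3] = 8, u[4] = 2, u[5] = 10, u[6] = 12, u[7] = 0, u[8] = 12, u[9] = 12, u[10] = 2, u[11] = 14, u[12] = 16.
The sequence repeats with period 10.
(45 - 1) mod 10 = 4, so u[45] = u[5] = 10.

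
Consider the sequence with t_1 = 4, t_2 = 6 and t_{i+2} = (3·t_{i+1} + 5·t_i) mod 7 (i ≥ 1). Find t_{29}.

We have t_1 = 4,  t_2 = 6,  t_3 = 3,  t_4 = 4,  t_5 = 6.
The sequence repeats with period 3.
(29 - 1) mod 3 = 1, so t_{29} = t_2 = 6.

6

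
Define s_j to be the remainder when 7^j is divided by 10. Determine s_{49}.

7

Computing terms: s_1 = 7; s_2 = 9; s_3 = 3; s_4 = 1; s_5 = 7.
Since s_5 = s_1 = 7, the sequence is periodic with period 4.
(49 - 1) mod 4 = 0, so s_{49} = s_1 = 7.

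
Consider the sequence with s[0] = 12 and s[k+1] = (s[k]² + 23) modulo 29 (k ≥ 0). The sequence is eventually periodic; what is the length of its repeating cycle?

Listing terms: s[0] = 12,  s[1] = 22,  s[2] = 14,  s[3] = 16,  s[4] = 18,  s[5] = 28,  s[6] = 24,  s[7] = 19,  s[8] = 7,  s[9] = 14.
Since s[9] = s[2] = 14, the sequence is eventually periodic: after a pre-period of length 2 it cycles with period 7.

7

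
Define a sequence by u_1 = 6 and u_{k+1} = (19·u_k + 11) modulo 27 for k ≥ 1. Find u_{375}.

25

Listing terms: u_1 = 6; u_2 = 17; u_3 = 10; u_4 = 12; u_5 = 23; u_6 = 16; u_7 = 18; u_8 = 2; u_9 = 22; u_{10} = 24; u_{11} = 8; u_{12} = 1; u_{13} = 3; u_{14} = 14; u_{15} = 7; u_{16} = 9; u_{17} = 20; u_{18} = 13; u_{19} = 15; u_{20} = 26; u_{21} = 19; u_{22} = 21; u_{23} = 5; u_{24} = 25; u_{25} = 0; u_{26} = 11; u_{27} = 4; u_{28} = 6.
The sequence repeats with period 27.
So u_{375} = u_{1 + ((375-1) mod 27)} = u_{24} = 25.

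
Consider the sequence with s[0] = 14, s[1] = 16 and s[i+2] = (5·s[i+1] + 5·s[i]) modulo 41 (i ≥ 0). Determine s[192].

s[0] = 14; s[1] = 16; s[2] = 27; s[3] = 10; s[4] = 21; s[5] = 32; s[6] = 19; s[7] = 9; s[8] = 17; s[9] = 7; s[10] = 38; s[11] = 20; s[12] = 3; s[13] = 33; s[14] = 16; s[15] = 40; s[16] = 34; s[17] = 1; s[18] = 11; s[19] = 19; s[20] = 27; s[21] = 25; s[22] = 14; s[23] = 31; s[24] = 20; s[25] = 9; s[26] = 22; s[27] = 32; s[28] = 24; s[29] = 34; s[30] = 3; s[31] = 21; s[32] = 38; s[33] = 8; s[34] = 25; s[35] = 1; s[36] = 7; s[37] = 40; s[38] = 30; s[39] = 22; s[40] = 14; s[41] = 16.
Since (s[40], s[41]) = (s[0], s[1]) = (14, 16) (two consecutive terms determine the rest), the sequence is periodic with period 40.
(192 - 0) mod 40 = 32, so s[192] = s[32] = 38.

38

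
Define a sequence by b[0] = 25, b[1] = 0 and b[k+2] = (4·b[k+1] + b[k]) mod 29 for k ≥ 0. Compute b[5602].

25

Computing terms: b[0] = 25, b[1] = 0, b[2] = 25, b[3] = 13, b[4] = 19, b[5] = 2, b[6] = 27, b[7] = 23, b[8] = 3, b[9] = 6, b[10] = 27, b[11] = 27, b[12] = 19, b[13] = 16, b[14] = 25, b[15] = 0.
Since (b[14], b[15]) = (b[0], b[1]) = (25, 0) (two consecutive terms determine the rest), the sequence is periodic with period 14.
So b[5602] = b[0 + ((5602-0) mod 14)] = b[2] = 25.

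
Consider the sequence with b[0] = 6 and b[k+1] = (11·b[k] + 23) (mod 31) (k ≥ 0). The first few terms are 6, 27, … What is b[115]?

12

We have b[0] = 6; b[1] = 27; b[2] = 10; b[3] = 9; b[4] = 29; b[5] = 1; b[6] = 3; b[7] = 25; b[8] = 19; b[9] = 15; b[10] = 2; b[11] = 14; b[12] = 22; b[13] = 17; b[14] = 24; b[15] = 8; b[16] = 18; b[17] = 4; b[18] = 5; b[19] = 16; b[20] = 13; b[21] = 11; b[22] = 20; b[23] = 26; b[24] = 30; b[25] = 12; b[26] = 0; b[27] = 23; b[28] = 28; b[29] = 21; b[30] = 6.
The sequence repeats with period 30.
(115 - 0) mod 30 = 25, so b[115] = b[25] = 12.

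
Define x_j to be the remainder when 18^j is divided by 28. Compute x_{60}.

Listing terms: x_0 = 1; x_1 = 18; x_2 = 16; x_3 = 8; x_4 = 4; x_5 = 16.
Since x_5 = x_2 = 16, the sequence is eventually periodic: after a pre-period of length 2 it cycles with period 3.
For j ≥ 2, x_j depends only on (j - 2) mod 3. (60 - 2) mod 3 = 1, so x_{60} = x_3 = 8.

8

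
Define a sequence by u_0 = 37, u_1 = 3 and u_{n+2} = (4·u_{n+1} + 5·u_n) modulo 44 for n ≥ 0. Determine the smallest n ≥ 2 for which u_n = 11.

u_0 = 37,  u_1 = 3,  u_2 = 21,  u_3 = 11,  u_4 = 17,  u_5 = 35,  u_6 = 5,  u_7 = 19,  u_8 = 13,  u_9 = 15,  u_{10} = 37,  u_{11} = 3.
Since (u_{10}, u_{11}) = (u_0, u_1) = (37, 3) (two consecutive terms determine the rest), the sequence is periodic with period 10.
The value 11 first appears (with n ≥ 2) at u_3.

3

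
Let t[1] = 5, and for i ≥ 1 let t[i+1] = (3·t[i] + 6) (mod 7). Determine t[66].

Computing terms: t[1] = 5, t[2] = 0, t[3] = 6, t[4] = 3, t[5] = 1, t[6] = 2, t[7] = 5.
Since t[7] = t[1] = 5, the sequence is periodic with period 6.
(66 - 1) mod 6 = 5, so t[66] = t[6] = 2.

2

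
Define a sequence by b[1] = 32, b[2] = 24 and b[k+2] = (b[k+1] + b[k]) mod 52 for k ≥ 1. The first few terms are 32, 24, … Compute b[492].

28

We have b[1] = 32, b[2] = 24, b[3] = 4, b[4] = 28, b[5] = 32, b[6] = 8, b[7] = 40, b[8] = 48, b[9] = 36, b[10] = 32, b[11] = 16, b[12] = 48, b[13] = 12, b[14] = 8, b[15] = 20, b[16] = 28, b[17] = 48, b[18] = 24, b[19] = 20, b[20] = 44, b[21] = 12, b[22] = 4, b[23] = 16, b[24] = 20, b[25] = 36, b[26] = 4, b[27] = 40, b[28] = 44, b[29] = 32, b[30] = 24.
Since (b[29], b[30]) = (b[1], b[2]) = (32, 24) (two consecutive terms determine the rest), the sequence is periodic with period 28.
(492 - 1) mod 28 = 15, so b[492] = b[16] = 28.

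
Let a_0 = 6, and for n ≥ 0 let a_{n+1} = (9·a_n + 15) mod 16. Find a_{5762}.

a_0 = 6,  a_1 = 5,  a_2 = 12,  a_3 = 11,  a_4 = 2,  a_5 = 1,  a_6 = 8,  a_7 = 7,  a_8 = 14,  a_9 = 13,  a_{10} = 4,  a_{11} = 3,  a_{12} = 10,  a_{13} = 9,  a_{14} = 0,  a_{15} = 15,  a_{16} = 6.
The sequence repeats with period 16.
So a_{5762} = a_{0 + ((5762-0) mod 16)} = a_2 = 12.

12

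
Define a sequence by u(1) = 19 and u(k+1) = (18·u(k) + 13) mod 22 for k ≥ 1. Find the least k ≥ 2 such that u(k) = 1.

We have u(1) = 19; u(2) = 3; u(3) = 1; u(4) = 9; u(5) = 21; u(6) = 17; u(7) = 11; u(8) = 13; u(9) = 5; u(10) = 15; u(11) = 19.
Since u(11) = u(1) = 19, the sequence is periodic with period 10.
The value 1 first appears (with k ≥ 2) at u(3).

3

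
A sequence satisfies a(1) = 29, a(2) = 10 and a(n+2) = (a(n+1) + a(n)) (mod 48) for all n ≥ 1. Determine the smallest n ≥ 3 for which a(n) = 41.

a(1) = 29, a(2) = 10, a(3) = 39, a(4) = 1, a(5) = 40, a(6) = 41, a(7) = 33, a(8) = 26, a(9) = 11, a(10) = 37, a(11) = 0, a(12) = 37, a(13) = 37, a(14) = 26, a(15) = 15, a(16) = 41, a(17) = 8, a(18) = 1, a(19) = 9, a(20) = 10, a(21) = 19, a(22) = 29, a(23) = 0, a(24) = 29, a(25) = 29, a(26) = 10.
Since (a(25), a(26)) = (a(1), a(2)) = (29, 10) (two consecutive terms determine the rest), the sequence is periodic with period 24.
The value 41 first appears (with n ≥ 3) at a(6).

6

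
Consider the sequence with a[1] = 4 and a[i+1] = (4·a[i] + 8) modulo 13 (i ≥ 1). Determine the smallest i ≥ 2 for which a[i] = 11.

a[1] = 4,  a[2] = 11,  a[3] = 0,  a[4] = 8,  a[5] = 1,  a[6] = 12,  a[7] = 4.
The sequence repeats with period 6.
The value 11 first appears (with i ≥ 2) at a[2].

2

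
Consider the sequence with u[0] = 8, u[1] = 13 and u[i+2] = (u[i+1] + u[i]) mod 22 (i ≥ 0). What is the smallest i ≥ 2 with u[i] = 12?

Listing terms: u[0] = 8,  u[1] = 13,  u[2] = 21,  u[3] = 12,  u[4] = 11,  u[5] = 1,  u[6] = 12,  u[7] = 13,  u[8] = 3,  u[9] = 16,  u[10] = 19,  u[11] = 13,  u[12] = 10,  u[13] = 1,  u[14] = 11,  u[15] = 12,  u[16] = 1,  u[17] = 13,  u[18] = 14,  u[19] = 5,  u[20] = 19,  u[21] = 2,  u[22] = 21,  u[23] = 1,  u[24] = 0,  u[25] = 1,  u[26] = 1,  u[27] = 2,  u[28] = 3,  u[29] = 5,  u[30] = 8,  u[31] = 13.
Since (u[30], u[31]) = (u[0], u[1]) = (8, 13) (two consecutive terms determine the rest), the sequence is periodic with period 30.
The value 12 first appears (with i ≥ 2) at u[3].

3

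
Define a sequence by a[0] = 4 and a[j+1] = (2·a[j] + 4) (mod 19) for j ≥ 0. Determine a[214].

Computing terms: a[0] = 4; a[1] = 12; a[2] = 9; a[3] = 3; a[4] = 10; a[5] = 5; a[6] = 14; a[7] = 13; a[8] = 11; a[9] = 7; a[10] = 18; a[11] = 2; a[12] = 8; a[13] = 1; a[14] = 6; a[15] = 16; a[16] = 17; a[17] = 0; a[18] = 4.
The sequence repeats with period 18.
So a[214] = a[0 + ((214-0) mod 18)] = a[16] = 17.

17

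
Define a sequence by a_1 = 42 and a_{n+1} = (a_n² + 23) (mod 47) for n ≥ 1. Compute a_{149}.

a_1 = 42, a_2 = 1, a_3 = 24, a_4 = 35, a_5 = 26, a_6 = 41, a_7 = 12, a_8 = 26.
Since a_8 = a_5 = 26, the sequence is eventually periodic: after a pre-period of length 4 it cycles with period 3.
For n ≥ 5, a_n depends only on (n - 5) mod 3. (149 - 5) mod 3 = 0, so a_{149} = a_5 = 26.

26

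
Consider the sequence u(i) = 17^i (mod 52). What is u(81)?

25

We have u(0) = 1,  u(1) = 17,  u(2) = 29,  u(3) = 25,  u(4) = 9,  u(5) = 49,  u(6) = 1.
Since u(6) = u(0) = 1, the sequence is periodic with period 6.
(81 - 0) mod 6 = 3, so u(81) = u(3) = 25.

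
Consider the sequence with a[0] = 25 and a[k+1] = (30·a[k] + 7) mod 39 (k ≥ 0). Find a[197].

We have a[0] = 25, a[1] = 16, a[2] = 19, a[3] = 31, a[4] = 1, a[5] = 37, a[6] = 25.
Since a[6] = a[0] = 25, the sequence is periodic with period 6.
(197 - 0) mod 6 = 5, so a[197] = a[5] = 37.

37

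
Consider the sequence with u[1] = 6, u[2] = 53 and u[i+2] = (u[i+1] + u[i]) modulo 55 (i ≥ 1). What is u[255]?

39

Computing terms: u[1] = 6; u[2] = 53; u[3] = 4; u[4] = 2; u[5] = 6; u[6] = 8; u[7] = 14; u[8] = 22; u[9] = 36; u[10] = 3; u[11] = 39; u[12] = 42; u[13] = 26; u[14] = 13; u[15] = 39; u[16] = 52; u[17] = 36; u[18] = 33; u[19] = 14; u[20] = 47; u[21] = 6; u[22] = 53.
The sequence repeats with period 20.
(255 - 1) mod 20 = 14, so u[255] = u[15] = 39.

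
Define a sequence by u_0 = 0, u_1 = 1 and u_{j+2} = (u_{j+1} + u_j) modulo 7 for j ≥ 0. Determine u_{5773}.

We have u_0 = 0, u_1 = 1, u_2 = 1, u_3 = 2, u_4 = 3, u_5 = 5, u_6 = 1, u_7 = 6, u_8 = 0, u_9 = 6, u_{10} = 6, u_{11} = 5, u_{12} = 4, u_{13} = 2, u_{14} = 6, u_{15} = 1, u_{16} = 0, u_{17} = 1.
The sequence repeats with period 16.
So u_{5773} = u_{0 + ((5773-0) mod 16)} = u_{13} = 2.

2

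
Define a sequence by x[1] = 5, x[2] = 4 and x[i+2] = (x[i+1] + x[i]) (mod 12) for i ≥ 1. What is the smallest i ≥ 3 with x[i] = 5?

9

We have x[1] = 5, x[2] = 4, x[3] = 9, x[4] = 1, x[5] = 10, x[6] = 11, x[7] = 9, x[8] = 8, x[9] = 5, x[10] = 1, x[11] = 6, x[12] = 7, x[13] = 1, x[14] = 8, x[15] = 9, x[16] = 5, x[17] = 2, x[18] = 7, x[19] = 9, x[20] = 4, x[21] = 1, x[22] = 5, x[23] = 6, x[24] = 11, x[25] = 5, x[26] = 4.
The sequence repeats with period 24.
The value 5 first appears (with i ≥ 3) at x[9].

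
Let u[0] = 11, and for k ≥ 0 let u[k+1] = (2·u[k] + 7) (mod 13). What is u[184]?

8

u[0] = 11, u[1] = 3, u[2] = 0, u[3] = 7, u[4] = 8, u[5] = 10, u[6] = 1, u[7] = 9, u[8] = 12, u[9] = 5, u[10] = 4, u[11] = 2, u[12] = 11.
The sequence repeats with period 12.
(184 - 0) mod 12 = 4, so u[184] = u[4] = 8.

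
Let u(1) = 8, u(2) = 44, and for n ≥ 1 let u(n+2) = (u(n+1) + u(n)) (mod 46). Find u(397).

We have u(1) = 8; u(2) = 44; u(3) = 6; u(4) = 4; u(5) = 10; u(6) = 14; u(7) = 24; u(8) = 38; u(9) = 16; u(10) = 8; u(11) = 24; u(12) = 32; u(13) = 10; u(14) = 42; u(15) = 6; u(16) = 2; u(17) = 8; u(18) = 10; u(19) = 18; u(20) = 28; u(21) = 0; u(22) = 28; u(23) = 28; u(24) = 10; u(25) = 38; u(26) = 2; u(27) = 40; u(28) = 42; u(29) = 36; u(30) = 32; u(31) = 22; u(32) = 8; u(33) = 30; u(34) = 38; u(35) = 22; u(36) = 14; u(37) = 36; u(38) = 4; u(39) = 40; u(40) = 44; u(41) = 38; u(42) = 36; u(43) = 28; u(44) = 18; u(45) = 0; u(46) = 18; u(47) = 18; u(48) = 36; u(49) = 8; u(50) = 44.
Since (u(49), u(50)) = (u(1), u(2)) = (8, 44) (two consecutive terms determine the rest), the sequence is periodic with period 48.
(397 - 1) mod 48 = 12, so u(397) = u(13) = 10.

10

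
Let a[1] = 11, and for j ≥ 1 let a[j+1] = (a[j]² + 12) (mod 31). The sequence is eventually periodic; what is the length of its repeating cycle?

8

We have a[1] = 11, a[2] = 9, a[3] = 0, a[4] = 12, a[5] = 1, a[6] = 13, a[7] = 26, a[8] = 6, a[9] = 17, a[10] = 22, a[11] = 0.
Since a[11] = a[3] = 0, the sequence is eventually periodic: after a pre-period of length 2 it cycles with period 8.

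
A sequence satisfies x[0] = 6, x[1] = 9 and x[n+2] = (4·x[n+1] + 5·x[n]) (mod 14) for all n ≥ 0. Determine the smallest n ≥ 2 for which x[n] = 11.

5

x[0] = 6, x[1] = 9, x[2] = 10, x[3] = 1, x[4] = 12, x[5] = 11, x[6] = 6, x[7] = 9.
Since (x[6], x[7]) = (x[0], x[1]) = (6, 9) (two consecutive terms determine the rest), the sequence is periodic with period 6.
The value 11 first appears (with n ≥ 2) at x[5].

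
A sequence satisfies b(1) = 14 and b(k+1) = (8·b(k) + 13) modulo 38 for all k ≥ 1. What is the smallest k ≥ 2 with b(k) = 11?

2

b(1) = 14; b(2) = 11; b(3) = 25; b(4) = 23; b(5) = 7; b(6) = 31; b(7) = 33; b(8) = 11.
Since b(8) = b(2) = 11, the sequence is eventually periodic: after a pre-period of length 1 it cycles with period 6.
The value 11 first appears (with k ≥ 2) at b(2).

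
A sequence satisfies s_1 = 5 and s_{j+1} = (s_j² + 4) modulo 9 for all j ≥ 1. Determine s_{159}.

8

s_1 = 5, s_2 = 2, s_3 = 8, s_4 = 5.
The sequence repeats with period 3.
So s_{159} = s_{1 + ((159-1) mod 3)} = s_3 = 8.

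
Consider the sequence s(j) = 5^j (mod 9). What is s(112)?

Computing terms: s(1) = 5; s(2) = 7; s(3) = 8; s(4) = 4; s(5) = 2; s(6) = 1; s(7) = 5.
Since s(7) = s(1) = 5, the sequence is periodic with period 6.
So s(112) = s(1 + ((112-1) mod 6)) = s(4) = 4.

4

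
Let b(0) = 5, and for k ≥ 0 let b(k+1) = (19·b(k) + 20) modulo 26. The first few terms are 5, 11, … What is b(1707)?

Listing terms: b(0) = 5; b(1) = 11; b(2) = 21; b(3) = 3; b(4) = 25; b(5) = 1; b(6) = 13; b(7) = 7; b(8) = 23; b(9) = 15; b(10) = 19; b(11) = 17; b(12) = 5.
The sequence repeats with period 12.
So b(1707) = b(0 + ((1707-0) mod 12)) = b(3) = 3.

3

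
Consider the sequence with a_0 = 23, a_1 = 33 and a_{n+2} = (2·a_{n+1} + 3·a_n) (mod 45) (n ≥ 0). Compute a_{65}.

18

Computing terms: a_0 = 23,  a_1 = 33,  a_2 = 0,  a_3 = 9,  a_4 = 18,  a_5 = 18,  a_6 = 0,  a_7 = 9.
Since (a_6, a_7) = (a_2, a_3) = (0, 9) (two consecutive terms determine the rest), the sequence is eventually periodic: after a pre-period of length 2 it cycles with period 4.
For n ≥ 2, a_n depends only on (n - 2) mod 4. (65 - 2) mod 4 = 3, so a_{65} = a_5 = 18.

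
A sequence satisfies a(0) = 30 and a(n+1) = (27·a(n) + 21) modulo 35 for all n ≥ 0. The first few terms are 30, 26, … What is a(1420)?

30

We have a(0) = 30,  a(1) = 26,  a(2) = 23,  a(3) = 12,  a(4) = 30.
Since a(4) = a(0) = 30, the sequence is periodic with period 4.
(1420 - 0) mod 4 = 0, so a(1420) = a(0) = 30.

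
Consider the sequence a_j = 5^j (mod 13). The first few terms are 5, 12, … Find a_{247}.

Listing terms: a_1 = 5; a_2 = 12; a_3 = 8; a_4 = 1; a_5 = 5.
Since a_5 = a_1 = 5, the sequence is periodic with period 4.
(247 - 1) mod 4 = 2, so a_{247} = a_3 = 8.

8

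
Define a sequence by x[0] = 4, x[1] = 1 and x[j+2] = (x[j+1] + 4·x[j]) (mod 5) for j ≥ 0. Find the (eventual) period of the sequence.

6

x[0] = 4, x[1] = 1, x[2] = 2, x[3] = 1, x[4] = 4, x[5] = 3, x[6] = 4, x[7] = 1.
The sequence repeats with period 6.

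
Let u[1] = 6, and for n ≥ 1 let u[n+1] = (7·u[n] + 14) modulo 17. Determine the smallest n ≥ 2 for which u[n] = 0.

Computing terms: u[1] = 6,  u[2] = 5,  u[3] = 15,  u[4] = 0,  u[5] = 14,  u[6] = 10,  u[7] = 16,  u[8] = 7,  u[9] = 12,  u[10] = 13,  u[11] = 3,  u[12] = 1,  u[13] = 4,  u[14] = 8,  u[15] = 2,  u[16] = 11,  u[17] = 6.
Since u[17] = u[1] = 6, the sequence is periodic with period 16.
The value 0 first appears (with n ≥ 2) at u[4].

4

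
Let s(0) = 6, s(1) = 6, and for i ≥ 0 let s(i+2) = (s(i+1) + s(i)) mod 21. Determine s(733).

15

Listing terms: s(0) = 6; s(1) = 6; s(2) = 12; s(3) = 18; s(4) = 9; s(5) = 6; s(6) = 15; s(7) = 0; s(8) = 15; s(9) = 15; s(10) = 9; s(11) = 3; s(12) = 12; s(13) = 15; s(14) = 6; s(15) = 0; s(16) = 6; s(17) = 6.
Since (s(16), s(17)) = (s(0), s(1)) = (6, 6) (two consecutive terms determine the rest), the sequence is periodic with period 16.
So s(733) = s(0 + ((733-0) mod 16)) = s(13) = 15.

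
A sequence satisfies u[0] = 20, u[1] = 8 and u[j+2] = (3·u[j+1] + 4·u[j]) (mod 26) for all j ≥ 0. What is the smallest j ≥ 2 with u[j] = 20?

Computing terms: u[0] = 20; u[1] = 8; u[2] = 0; u[3] = 6; u[4] = 18; u[5] = 0; u[6] = 20; u[7] = 8.
Since (u[6], u[7]) = (u[0], u[1]) = (20, 8) (two consecutive terms determine the rest), the sequence is periodic with period 6.
The value 20 next appears (with j ≥ 2) at u[6].

6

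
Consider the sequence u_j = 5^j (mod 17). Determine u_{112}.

u_1 = 5,  u_2 = 8,  u_3 = 6,  u_4 = 13,  u_5 = 14,  u_6 = 2,  u_7 = 10,  u_8 = 16,  u_9 = 12,  u_{10} = 9,  u_{11} = 11,  u_{12} = 4,  u_{13} = 3,  u_{14} = 15,  u_{15} = 7,  u_{16} = 1,  u_{17} = 5.
Since u_{17} = u_1 = 5, the sequence is periodic with period 16.
(112 - 1) mod 16 = 15, so u_{112} = u_{16} = 1.

1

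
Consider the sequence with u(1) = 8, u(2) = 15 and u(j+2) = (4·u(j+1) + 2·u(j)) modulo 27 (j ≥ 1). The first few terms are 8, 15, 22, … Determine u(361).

Computing terms: u(1) = 8, u(2) = 15, u(3) = 22, u(4) = 10, u(5) = 3, u(6) = 5, u(7) = 26, u(8) = 6, u(9) = 22, u(10) = 19, u(11) = 12, u(12) = 5, u(13) = 17, u(14) = 24, u(15) = 22, u(16) = 1, u(17) = 21, u(18) = 5, u(19) = 8, u(20) = 15.
The sequence repeats with period 18.
So u(361) = u(1 + ((361-1) mod 18)) = u(1) = 8.

8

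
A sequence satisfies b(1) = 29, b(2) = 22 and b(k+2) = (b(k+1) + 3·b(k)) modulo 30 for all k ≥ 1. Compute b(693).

b(1) = 29,  b(2) = 22,  b(3) = 19,  b(4) = 25,  b(5) = 22,  b(6) = 7,  b(7) = 13,  b(8) = 4,  b(9) = 13,  b(10) = 25,  b(11) = 4,  b(12) = 19,  b(13) = 1,  b(14) = 28,  b(15) = 1,  b(16) = 25,  b(17) = 28,  b(18) = 13,  b(19) = 7,  b(20) = 16,  b(21) = 7,  b(22) = 25,  b(23) = 16,  b(24) = 1,  b(25) = 19,  b(26) = 22,  b(27) = 19.
Since (b(26), b(27)) = (b(2), b(3)) = (22, 19) (two consecutive terms determine the rest), the sequence is eventually periodic: after a pre-period of length 1 it cycles with period 24.
For k ≥ 2, b(k) depends only on (k - 2) mod 24. (693 - 2) mod 24 = 19, so b(693) = b(21) = 7.

7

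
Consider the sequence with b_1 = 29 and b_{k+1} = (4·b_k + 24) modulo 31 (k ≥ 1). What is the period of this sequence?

5

Listing terms: b_1 = 29,  b_2 = 16,  b_3 = 26,  b_4 = 4,  b_5 = 9,  b_6 = 29.
Since b_6 = b_1 = 29, the sequence is periodic with period 5.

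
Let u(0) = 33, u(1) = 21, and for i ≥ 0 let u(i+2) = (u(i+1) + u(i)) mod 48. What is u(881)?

12

u(0) = 33,  u(1) = 21,  u(2) = 6,  u(3) = 27,  u(4) = 33,  u(5) = 12,  u(6) = 45,  u(7) = 9,  u(8) = 6,  u(9) = 15,  u(10) = 21,  u(11) = 36,  u(12) = 9,  u(13) = 45,  u(14) = 6,  u(15) = 3,  u(16) = 9,  u(17) = 12,  u(18) = 21,  u(19) = 33,  u(20) = 6,  u(21) = 39,  u(22) = 45,  u(23) = 36,  u(24) = 33,  u(25) = 21.
The sequence repeats with period 24.
(881 - 0) mod 24 = 17, so u(881) = u(17) = 12.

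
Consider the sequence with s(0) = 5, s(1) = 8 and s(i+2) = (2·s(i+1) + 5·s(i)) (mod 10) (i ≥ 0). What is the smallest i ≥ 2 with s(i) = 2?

3

s(0) = 5; s(1) = 8; s(2) = 1; s(3) = 2; s(4) = 9; s(5) = 8; s(6) = 1.
Since (s(5), s(6)) = (s(1), s(2)) = (8, 1) (two consecutive terms determine the rest), the sequence is eventually periodic: after a pre-period of length 1 it cycles with period 4.
The value 2 first appears (with i ≥ 2) at s(3).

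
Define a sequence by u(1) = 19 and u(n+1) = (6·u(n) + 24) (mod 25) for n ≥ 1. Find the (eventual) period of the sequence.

Computing terms: u(1) = 19,  u(2) = 13,  u(3) = 2,  u(4) = 11,  u(5) = 15,  u(6) = 14,  u(7) = 8,  u(8) = 22,  u(9) = 6,  u(10) = 10,  u(11) = 9,  u(12) = 3,  u(13) = 17,  u(14) = 1,  u(15) = 5,  u(16) = 4,  u(17) = 23,  u(18) = 12,  u(19) = 21,  u(20) = 0,  u(21) = 24,  u(22) = 18,  u(23) = 7,  u(24) = 16,  u(25) = 20,  u(26) = 19.
Since u(26) = u(1) = 19, the sequence is periodic with period 25.

25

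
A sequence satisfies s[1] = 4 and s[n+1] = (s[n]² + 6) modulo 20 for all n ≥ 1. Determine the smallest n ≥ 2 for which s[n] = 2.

s[1] = 4,  s[2] = 2,  s[3] = 10,  s[4] = 6,  s[5] = 2.
Since s[5] = s[2] = 2, the sequence is eventually periodic: after a pre-period of length 1 it cycles with period 3.
The value 2 first appears (with n ≥ 2) at s[2].

2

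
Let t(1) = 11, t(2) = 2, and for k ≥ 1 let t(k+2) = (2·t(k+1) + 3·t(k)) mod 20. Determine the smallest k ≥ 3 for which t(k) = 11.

t(1) = 11; t(2) = 2; t(3) = 17; t(4) = 0; t(5) = 11; t(6) = 2.
Since (t(5), t(6)) = (t(1), t(2)) = (11, 2) (two consecutive terms determine the rest), the sequence is periodic with period 4.
The value 11 next appears (with k ≥ 3) at t(5).

5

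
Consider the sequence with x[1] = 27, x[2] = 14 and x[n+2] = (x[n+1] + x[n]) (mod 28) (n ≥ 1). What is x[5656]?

27

Computing terms: x[1] = 27, x[2] = 14, x[3] = 13, x[4] = 27, x[5] = 12, x[6] = 11, x[7] = 23, x[8] = 6, x[9] = 1, x[10] = 7, x[11] = 8, x[12] = 15, x[13] = 23, x[14] = 10, x[15] = 5, x[16] = 15, x[17] = 20, x[18] = 7, x[19] = 27, x[20] = 6, x[21] = 5, x[22] = 11, x[23] = 16, x[24] = 27, x[25] = 15, x[26] = 14, x[27] = 1, x[28] = 15, x[29] = 16, x[30] = 3, x[31] = 19, x[32] = 22, x[33] = 13, x[34] = 7, x[35] = 20, x[36] = 27, x[37] = 19, x[38] = 18, x[39] = 9, x[40] = 27, x[41] = 8, x[42] = 7, x[43] = 15, x[44] = 22, x[45] = 9, x[46] = 3, x[47] = 12, x[48] = 15, x[49] = 27, x[50] = 14.
Since (x[49], x[50]) = (x[1], x[2]) = (27, 14) (two consecutive terms determine the rest), the sequence is periodic with period 48.
So x[5656] = x[1 + ((5656-1) mod 48)] = x[40] = 27.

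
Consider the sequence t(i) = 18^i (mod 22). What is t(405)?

10

Computing terms: t(0) = 1, t(1) = 18, t(2) = 16, t(3) = 2, t(4) = 14, t(5) = 10, t(6) = 4, t(7) = 6, t(8) = 20, t(9) = 8, t(10) = 12, t(11) = 18.
Since t(11) = t(1) = 18, the sequence is eventually periodic: after a pre-period of length 1 it cycles with period 10.
For i ≥ 1, t(i) depends only on (i - 1) mod 10. (405 - 1) mod 10 = 4, so t(405) = t(5) = 10.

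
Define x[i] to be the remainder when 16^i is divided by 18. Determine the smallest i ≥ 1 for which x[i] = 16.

1

Listing terms: x[0] = 1,  x[1] = 16,  x[2] = 4,  x[3] = 10,  x[4] = 16.
Since x[4] = x[1] = 16, the sequence is eventually periodic: after a pre-period of length 1 it cycles with period 3.
The value 16 first appears (with i ≥ 1) at x[1].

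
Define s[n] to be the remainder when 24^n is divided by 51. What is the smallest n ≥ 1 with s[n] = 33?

8

Listing terms: s[0] = 1, s[1] = 24, s[2] = 15, s[3] = 3, s[4] = 21, s[5] = 45, s[6] = 9, s[7] = 12, s[8] = 33, s[9] = 27, s[10] = 36, s[11] = 48, s[12] = 30, s[13] = 6, s[14] = 42, s[15] = 39, s[16] = 18, s[17] = 24.
Since s[17] = s[1] = 24, the sequence is eventually periodic: after a pre-period of length 1 it cycles with period 16.
The value 33 first appears (with n ≥ 1) at s[8].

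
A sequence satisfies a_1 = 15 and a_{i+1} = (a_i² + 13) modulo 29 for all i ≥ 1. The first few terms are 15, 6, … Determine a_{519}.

We have a_1 = 15,  a_2 = 6,  a_3 = 20,  a_4 = 7,  a_5 = 4,  a_6 = 0,  a_7 = 13,  a_8 = 8,  a_9 = 19,  a_{10} = 26,  a_{11} = 22,  a_{12} = 4.
Since a_{12} = a_5 = 4, the sequence is eventually periodic: after a pre-period of length 4 it cycles with period 7.
For i ≥ 5, a_i depends only on (i - 5) mod 7. (519 - 5) mod 7 = 3, so a_{519} = a_8 = 8.

8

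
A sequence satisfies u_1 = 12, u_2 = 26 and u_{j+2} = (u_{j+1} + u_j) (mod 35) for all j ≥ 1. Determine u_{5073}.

12

u_1 = 12; u_2 = 26; u_3 = 3; u_4 = 29; u_5 = 32; u_6 = 26; u_7 = 23; u_8 = 14; u_9 = 2; u_{10} = 16; u_{11} = 18; u_{12} = 34; u_{13} = 17; u_{14} = 16; u_{15} = 33; u_{16} = 14; u_{17} = 12; u_{18} = 26.
The sequence repeats with period 16.
(5073 - 1) mod 16 = 0, so u_{5073} = u_1 = 12.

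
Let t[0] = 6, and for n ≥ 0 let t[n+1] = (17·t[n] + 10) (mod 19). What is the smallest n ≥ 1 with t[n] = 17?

Listing terms: t[0] = 6,  t[1] = 17,  t[2] = 14,  t[3] = 1,  t[4] = 8,  t[5] = 13,  t[6] = 3,  t[7] = 4,  t[8] = 2,  t[9] = 6.
The sequence repeats with period 9.
The value 17 first appears (with n ≥ 1) at t[1].

1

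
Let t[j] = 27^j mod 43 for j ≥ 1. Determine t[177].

2

Computing terms: t[1] = 27, t[2] = 41, t[3] = 32, t[4] = 4, t[5] = 22, t[6] = 35, t[7] = 42, t[8] = 16, t[9] = 2, t[10] = 11, t[11] = 39, t[12] = 21, t[13] = 8, t[14] = 1, t[15] = 27.
Since t[15] = t[1] = 27, the sequence is periodic with period 14.
So t[177] = t[1 + ((177-1) mod 14)] = t[9] = 2.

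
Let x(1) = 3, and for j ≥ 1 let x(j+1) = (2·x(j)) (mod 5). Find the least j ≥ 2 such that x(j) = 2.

3

Listing terms: x(1) = 3; x(2) = 1; x(3) = 2; x(4) = 4; x(5) = 3.
Since x(5) = x(1) = 3, the sequence is periodic with period 4.
The value 2 first appears (with j ≥ 2) at x(3).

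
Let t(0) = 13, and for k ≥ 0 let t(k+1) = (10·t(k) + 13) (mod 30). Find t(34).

t(0) = 13, t(1) = 23, t(2) = 3, t(3) = 13.
Since t(3) = t(0) = 13, the sequence is periodic with period 3.
(34 - 0) mod 3 = 1, so t(34) = t(1) = 23.

23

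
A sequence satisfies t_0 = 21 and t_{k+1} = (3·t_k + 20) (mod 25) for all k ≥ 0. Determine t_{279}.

17

t_0 = 21; t_1 = 8; t_2 = 19; t_3 = 2; t_4 = 1; t_5 = 23; t_6 = 14; t_7 = 12; t_8 = 6; t_9 = 13; t_{10} = 9; t_{11} = 22; t_{12} = 11; t_{13} = 3; t_{14} = 4; t_{15} = 7; t_{16} = 16; t_{17} = 18; t_{18} = 24; t_{19} = 17; t_{20} = 21.
The sequence repeats with period 20.
So t_{279} = t_{0 + ((279-0) mod 20)} = t_{19} = 17.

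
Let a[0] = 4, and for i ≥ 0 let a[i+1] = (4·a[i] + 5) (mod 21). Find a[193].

Computing terms: a[0] = 4,  a[1] = 0,  a[2] = 5,  a[3] = 4.
Since a[3] = a[0] = 4, the sequence is periodic with period 3.
So a[193] = a[0 + ((193-0) mod 3)] = a[1] = 0.

0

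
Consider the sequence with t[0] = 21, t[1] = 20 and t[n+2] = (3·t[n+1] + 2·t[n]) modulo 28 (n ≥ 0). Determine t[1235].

6

t[0] = 21, t[1] = 20, t[2] = 18, t[3] = 10, t[4] = 10, t[5] = 22, t[6] = 2, t[7] = 22, t[8] = 14, t[9] = 2, t[10] = 6, t[11] = 22, t[12] = 22, t[13] = 26, t[14] = 10, t[15] = 26, t[16] = 14, t[17] = 10, t[18] = 2, t[19] = 26, t[20] = 26, t[21] = 18, t[22] = 22, t[23] = 18, t[24] = 14, t[25] = 22, t[26] = 10, t[27] = 18, t[28] = 18, t[29] = 6, t[30] = 26, t[31] = 6, t[32] = 14, t[33] = 26, t[34] = 22, t[35] = 6, t[36] = 6, t[37] = 2, t[38] = 18, t[39] = 2, t[40] = 14, t[41] = 18, t[42] = 26, t[43] = 2, t[44] = 2, t[45] = 10, t[46] = 6, t[47] = 10, t[48] = 14, t[49] = 6, t[50] = 18, t[51] = 10.
Since (t[50], t[51]) = (t[2], t[3]) = (18, 10) (two consecutive terms determine the rest), the sequence is eventually periodic: after a pre-period of length 2 it cycles with period 48.
For n ≥ 2, t[n] depends only on (n - 2) mod 48. (1235 - 2) mod 48 = 33, so t[1235] = t[35] = 6.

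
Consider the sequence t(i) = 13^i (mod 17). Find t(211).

Computing terms: t(0) = 1; t(1) = 13; t(2) = 16; t(3) = 4; t(4) = 1.
Since t(4) = t(0) = 1, the sequence is periodic with period 4.
(211 - 0) mod 4 = 3, so t(211) = t(3) = 4.

4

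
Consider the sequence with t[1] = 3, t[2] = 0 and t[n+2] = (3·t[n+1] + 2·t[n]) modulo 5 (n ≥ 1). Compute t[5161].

We have t[1] = 3; t[2] = 0; t[3] = 1; t[4] = 3; t[5] = 1; t[6] = 4; t[7] = 4; t[8] = 0; t[9] = 3; t[10] = 4; t[11] = 3; t[12] = 2; t[13] = 2; t[14] = 0; t[15] = 4; t[16] = 2; t[17] = 4; t[18] = 1; t[19] = 1; t[20] = 0; t[21] = 2; t[22] = 1; t[23] = 2; t[24] = 3; t[25] = 3; t[26] = 0.
Since (t[25], t[26]) = (t[1], t[2]) = (3, 0) (two consecutive terms determine the rest), the sequence is periodic with period 24.
(5161 - 1) mod 24 = 0, so t[5161] = t[1] = 3.

3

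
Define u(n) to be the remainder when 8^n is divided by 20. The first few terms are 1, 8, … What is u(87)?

Computing terms: u(0) = 1, u(1) = 8, u(2) = 4, u(3) = 12, u(4) = 16, u(5) = 8.
Since u(5) = u(1) = 8, the sequence is eventually periodic: after a pre-period of length 1 it cycles with period 4.
For n ≥ 1, u(n) depends only on (n - 1) mod 4. (87 - 1) mod 4 = 2, so u(87) = u(3) = 12.

12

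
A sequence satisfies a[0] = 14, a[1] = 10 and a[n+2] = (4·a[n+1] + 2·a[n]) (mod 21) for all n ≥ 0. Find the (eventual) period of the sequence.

Listing terms: a[0] = 14,  a[1] = 10,  a[2] = 5,  a[3] = 19,  a[4] = 2,  a[5] = 4,  a[6] = 20,  a[7] = 4,  a[8] = 14,  a[9] = 1,  a[10] = 11,  a[11] = 4,  a[12] = 17,  a[13] = 13,  a[14] = 2,  a[15] = 13,  a[16] = 14,  a[17] = 19,  a[18] = 20,  a[19] = 13,  a[20] = 8,  a[21] = 16,  a[22] = 17,  a[23] = 16,  a[24] = 14,  a[25] = 4,  a[26] = 2,  a[27] = 16,  a[28] = 5,  a[29] = 10,  a[30] = 8,  a[31] = 10,  a[32] = 14,  a[33] = 13,  a[34] = 17,  a[35] = 10,  a[36] = 11,  a[37] = 1,  a[38] = 5,  a[39] = 1,  a[40] = 14,  a[41] = 16,  a[42] = 8,  a[43] = 1,  a[44] = 20,  a[45] = 19,  a[46] = 11,  a[47] = 19,  a[48] = 14,  a[49] = 10.
The sequence repeats with period 48.

48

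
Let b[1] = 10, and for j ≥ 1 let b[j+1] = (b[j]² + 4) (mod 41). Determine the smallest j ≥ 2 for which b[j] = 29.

8

We have b[1] = 10, b[2] = 22, b[3] = 37, b[4] = 20, b[5] = 35, b[6] = 40, b[7] = 5, b[8] = 29, b[9] = 25, b[10] = 14, b[11] = 36, b[12] = 29.
Since b[12] = b[8] = 29, the sequence is eventually periodic: after a pre-period of length 7 it cycles with period 4.
The value 29 first appears (with j ≥ 2) at b[8].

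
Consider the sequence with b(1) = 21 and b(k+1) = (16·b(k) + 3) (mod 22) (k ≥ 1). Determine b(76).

21

b(1) = 21; b(2) = 9; b(3) = 15; b(4) = 1; b(5) = 19; b(6) = 21.
The sequence repeats with period 5.
So b(76) = b(1 + ((76-1) mod 5)) = b(1) = 21.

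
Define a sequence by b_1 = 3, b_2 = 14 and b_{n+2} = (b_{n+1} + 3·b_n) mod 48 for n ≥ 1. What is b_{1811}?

14

Computing terms: b_1 = 3; b_2 = 14; b_3 = 23; b_4 = 17; b_5 = 38; b_6 = 41; b_7 = 11; b_8 = 38; b_9 = 23; b_{10} = 41; b_{11} = 14; b_{12} = 41; b_{13} = 35; b_{14} = 14; b_{15} = 23.
Since (b_{14}, b_{15}) = (b_2, b_3) = (14, 23) (two consecutive terms determine the rest), the sequence is eventually periodic: after a pre-period of length 1 it cycles with period 12.
For n ≥ 2, b_n depends only on (n - 2) mod 12. (1811 - 2) mod 12 = 9, so b_{1811} = b_{11} = 14.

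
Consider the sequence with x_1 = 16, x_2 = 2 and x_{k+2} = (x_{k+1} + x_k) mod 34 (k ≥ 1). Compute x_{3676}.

20

Listing terms: x_1 = 16, x_2 = 2, x_3 = 18, x_4 = 20, x_5 = 4, x_6 = 24, x_7 = 28, x_8 = 18, x_9 = 12, x_{10} = 30, x_{11} = 8, x_{12} = 4, x_{13} = 12, x_{14} = 16, x_{15} = 28, x_{16} = 10, x_{17} = 4, x_{18} = 14, x_{19} = 18, x_{20} = 32, x_{21} = 16, x_{22} = 14, x_{23} = 30, x_{24} = 10, x_{25} = 6, x_{26} = 16, x_{27} = 22, x_{28} = 4, x_{29} = 26, x_{30} = 30, x_{31} = 22, x_{32} = 18, x_{33} = 6, x_{34} = 24, x_{35} = 30, x_{36} = 20, x_{37} = 16, x_{38} = 2.
Since (x_{37}, x_{38}) = (x_1, x_2) = (16, 2) (two consecutive terms determine the rest), the sequence is periodic with period 36.
(3676 - 1) mod 36 = 3, so x_{3676} = x_4 = 20.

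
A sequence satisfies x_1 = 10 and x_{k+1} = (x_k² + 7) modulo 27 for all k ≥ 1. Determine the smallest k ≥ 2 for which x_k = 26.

x_1 = 10,  x_2 = 26,  x_3 = 8,  x_4 = 17,  x_5 = 26.
Since x_5 = x_2 = 26, the sequence is eventually periodic: after a pre-period of length 1 it cycles with period 3.
The value 26 first appears (with k ≥ 2) at x_2.

2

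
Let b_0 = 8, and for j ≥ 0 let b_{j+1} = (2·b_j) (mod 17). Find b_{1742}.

We have b_0 = 8,  b_1 = 16,  b_2 = 15,  b_3 = 13,  b_4 = 9,  b_5 = 1,  b_6 = 2,  b_7 = 4,  b_8 = 8.
Since b_8 = b_0 = 8, the sequence is periodic with period 8.
So b_{1742} = b_{0 + ((1742-0) mod 8)} = b_6 = 2.

2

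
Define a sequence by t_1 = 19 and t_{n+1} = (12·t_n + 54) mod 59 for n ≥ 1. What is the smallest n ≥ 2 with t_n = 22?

We have t_1 = 19, t_2 = 46, t_3 = 16, t_4 = 10, t_5 = 56, t_6 = 18, t_7 = 34, t_8 = 49, t_9 = 52, t_{10} = 29, t_{11} = 48, t_{12} = 40, t_{13} = 3, t_{14} = 31, t_{15} = 13, t_{16} = 33, t_{17} = 37, t_{18} = 26, t_{19} = 12, t_{20} = 21, t_{21} = 11, t_{22} = 9, t_{23} = 44, t_{24} = 51, t_{25} = 17, t_{26} = 22, t_{27} = 23, t_{28} = 35, t_{29} = 2, t_{30} = 19.
Since t_{30} = t_1 = 19, the sequence is periodic with period 29.
The value 22 first appears (with n ≥ 2) at t_{26}.

26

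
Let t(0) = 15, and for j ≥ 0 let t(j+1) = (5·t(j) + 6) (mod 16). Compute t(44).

Listing terms: t(0) = 15, t(1) = 1, t(2) = 11, t(3) = 13, t(4) = 7, t(5) = 9, t(6) = 3, t(7) = 5, t(8) = 15.
Since t(8) = t(0) = 15, the sequence is periodic with period 8.
(44 - 0) mod 8 = 4, so t(44) = t(4) = 7.

7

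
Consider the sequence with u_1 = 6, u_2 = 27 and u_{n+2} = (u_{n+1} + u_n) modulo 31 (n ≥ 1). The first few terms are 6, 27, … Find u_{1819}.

21

u_1 = 6; u_2 = 27; u_3 = 2; u_4 = 29; u_5 = 0; u_6 = 29; u_7 = 29; u_8 = 27; u_9 = 25; u_{10} = 21; u_{11} = 15; u_{12} = 5; u_{13} = 20; u_{14} = 25; u_{15} = 14; u_{16} = 8; u_{17} = 22; u_{18} = 30; u_{19} = 21; u_{20} = 20; u_{21} = 10; u_{22} = 30; u_{23} = 9; u_{24} = 8; u_{25} = 17; u_{26} = 25; u_{27} = 11; u_{28} = 5; u_{29} = 16; u_{30} = 21; u_{31} = 6; u_{32} = 27.
The sequence repeats with period 30.
So u_{1819} = u_{1 + ((1819-1) mod 30)} = u_{19} = 21.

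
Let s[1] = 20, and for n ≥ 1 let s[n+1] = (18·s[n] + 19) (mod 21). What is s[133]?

13

Listing terms: s[1] = 20,  s[2] = 1,  s[3] = 16,  s[4] = 13,  s[5] = 1.
Since s[5] = s[2] = 1, the sequence is eventually periodic: after a pre-period of length 1 it cycles with period 3.
For n ≥ 2, s[n] depends only on (n - 2) mod 3. (133 - 2) mod 3 = 2, so s[133] = s[4] = 13.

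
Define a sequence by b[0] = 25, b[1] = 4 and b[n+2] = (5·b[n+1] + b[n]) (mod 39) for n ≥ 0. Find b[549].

5

Listing terms: b[0] = 25; b[1] = 4; b[2] = 6; b[3] = 34; b[4] = 20; b[5] = 17; b[6] = 27; b[7] = 35; b[8] = 7; b[9] = 31; b[10] = 6; b[11] = 22; b[12] = 38; b[13] = 17; b[14] = 6; b[15] = 8; b[16] = 7; b[17] = 4; b[18] = 27; b[19] = 22; b[20] = 20; b[21] = 5; b[22] = 6; b[23] = 35; b[24] = 25; b[25] = 4.
The sequence repeats with period 24.
So b[549] = b[0 + ((549-0) mod 24)] = b[21] = 5.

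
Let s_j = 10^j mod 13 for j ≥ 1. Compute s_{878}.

We have s_1 = 10; s_2 = 9; s_3 = 12; s_4 = 3; s_5 = 4; s_6 = 1; s_7 = 10.
Since s_7 = s_1 = 10, the sequence is periodic with period 6.
(878 - 1) mod 6 = 1, so s_{878} = s_2 = 9.

9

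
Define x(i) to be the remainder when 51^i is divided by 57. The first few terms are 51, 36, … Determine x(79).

We have x(1) = 51,  x(2) = 36,  x(3) = 12,  x(4) = 42,  x(5) = 33,  x(6) = 30,  x(7) = 48,  x(8) = 54,  x(9) = 18,  x(10) = 6,  x(11) = 21,  x(12) = 45,  x(13) = 15,  x(14) = 24,  x(15) = 27,  x(16) = 9,  x(17) = 3,  x(18) = 39,  x(19) = 51.
Since x(19) = x(1) = 51, the sequence is periodic with period 18.
So x(79) = x(1 + ((79-1) mod 18)) = x(7) = 48.

48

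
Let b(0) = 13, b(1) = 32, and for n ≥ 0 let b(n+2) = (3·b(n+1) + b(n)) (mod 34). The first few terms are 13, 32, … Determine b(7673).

19

Listing terms: b(0) = 13, b(1) = 32, b(2) = 7, b(3) = 19, b(4) = 30, b(5) = 7, b(6) = 17, b(7) = 24, b(8) = 21, b(9) = 19, b(10) = 10, b(11) = 15, b(12) = 21, b(13) = 10, b(14) = 17, b(15) = 27, b(16) = 30, b(17) = 15, b(18) = 7, b(19) = 2, b(20) = 13, b(21) = 7, b(22) = 0, b(23) = 7, b(24) = 21, b(25) = 2, b(26) = 27, b(27) = 15, b(28) = 4, b(29) = 27, b(30) = 17, b(31) = 10, b(32) = 13, b(33) = 15, b(34) = 24, b(35) = 19, b(36) = 13, b(37) = 24, b(38) = 17, b(39) = 7, b(40) = 4, b(41) = 19, b(42) = 27, b(43) = 32, b(44) = 21, b(45) = 27, b(46) = 0, b(47) = 27, b(48) = 13, b(49) = 32.
The sequence repeats with period 48.
(7673 - 0) mod 48 = 41, so b(7673) = b(41) = 19.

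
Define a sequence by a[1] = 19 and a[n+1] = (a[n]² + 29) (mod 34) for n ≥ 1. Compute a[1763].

31

a[1] = 19; a[2] = 16; a[3] = 13; a[4] = 28; a[5] = 31; a[6] = 4; a[7] = 11; a[8] = 14; a[9] = 21; a[10] = 28.
Since a[10] = a[4] = 28, the sequence is eventually periodic: after a pre-period of length 3 it cycles with period 6.
For n ≥ 4, a[n] depends only on (n - 4) mod 6. (1763 - 4) mod 6 = 1, so a[1763] = a[5] = 31.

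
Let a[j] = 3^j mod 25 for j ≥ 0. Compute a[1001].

Listing terms: a[0] = 1; a[1] = 3; a[2] = 9; a[3] = 2; a[4] = 6; a[5] = 18; a[6] = 4; a[7] = 12; a[8] = 11; a[9] = 8; a[10] = 24; a[11] = 22; a[12] = 16; a[13] = 23; a[14] = 19; a[15] = 7; a[16] = 21; a[17] = 13; a[18] = 14; a[19] = 17; a[20] = 1.
The sequence repeats with period 20.
(1001 - 0) mod 20 = 1, so a[1001] = a[1] = 3.

3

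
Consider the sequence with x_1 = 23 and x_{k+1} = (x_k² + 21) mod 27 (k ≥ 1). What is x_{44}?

Computing terms: x_1 = 23, x_2 = 10, x_3 = 13, x_4 = 1, x_5 = 22, x_6 = 19, x_7 = 4, x_8 = 10.
Since x_8 = x_2 = 10, the sequence is eventually periodic: after a pre-period of length 1 it cycles with period 6.
For k ≥ 2, x_k depends only on (k - 2) mod 6. (44 - 2) mod 6 = 0, so x_{44} = x_2 = 10.

10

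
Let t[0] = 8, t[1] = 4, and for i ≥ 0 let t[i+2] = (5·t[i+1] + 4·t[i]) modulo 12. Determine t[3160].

8

Computing terms: t[0] = 8; t[1] = 4; t[2] = 4; t[3] = 0; t[4] = 4; t[5] = 8; t[6] = 8; t[7] = 0; t[8] = 8; t[9] = 4.
The sequence repeats with period 8.
(3160 - 0) mod 8 = 0, so t[3160] = t[0] = 8.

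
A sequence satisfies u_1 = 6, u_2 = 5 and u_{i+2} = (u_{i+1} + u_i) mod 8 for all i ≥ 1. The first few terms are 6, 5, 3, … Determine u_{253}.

6

Listing terms: u_1 = 6,  u_2 = 5,  u_3 = 3,  u_4 = 0,  u_5 = 3,  u_6 = 3,  u_7 = 6,  u_8 = 1,  u_9 = 7,  u_{10} = 0,  u_{11} = 7,  u_{12} = 7,  u_{13} = 6,  u_{14} = 5.
Since (u_{13}, u_{14}) = (u_1, u_2) = (6, 5) (two consecutive terms determine the rest), the sequence is periodic with period 12.
So u_{253} = u_{1 + ((253-1) mod 12)} = u_1 = 6.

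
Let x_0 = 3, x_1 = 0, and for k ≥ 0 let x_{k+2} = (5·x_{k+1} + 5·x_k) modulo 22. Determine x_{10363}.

20

x_0 = 3; x_1 = 0; x_2 = 15; x_3 = 9; x_4 = 10; x_5 = 7; x_6 = 19; x_7 = 20; x_8 = 19; x_9 = 19; x_{10} = 14; x_{11} = 11; x_{12} = 15; x_{13} = 20; x_{14} = 21; x_{15} = 7; x_{16} = 8; x_{17} = 9; x_{18} = 19; x_{19} = 8; x_{20} = 3; x_{21} = 11; x_{22} = 4; x_{23} = 9; x_{24} = 21; x_{25} = 18; x_{26} = 19; x_{27} = 9; x_{28} = 8; x_{29} = 19; x_{30} = 3; x_{31} = 0.
Since (x_{30}, x_{31}) = (x_0, x_1) = (3, 0) (two consecutive terms determine the rest), the sequence is periodic with period 30.
(10363 - 0) mod 30 = 13, so x_{10363} = x_{13} = 20.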